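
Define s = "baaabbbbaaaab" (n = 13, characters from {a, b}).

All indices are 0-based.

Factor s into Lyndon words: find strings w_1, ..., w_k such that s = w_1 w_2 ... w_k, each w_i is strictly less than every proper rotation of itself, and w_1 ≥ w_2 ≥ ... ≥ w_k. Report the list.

emit factor 1: 'b' (i=0, period=1)
emit factor 2: 'aaabbbb' (i=1, period=7)
emit factor 3: 'aaaab' (i=8, period=5)

["b", "aaabbbb", "aaaab"]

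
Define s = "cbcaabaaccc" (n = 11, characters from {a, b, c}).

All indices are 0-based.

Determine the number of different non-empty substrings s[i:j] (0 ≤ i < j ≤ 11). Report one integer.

56

rank→(start, suffix):
  0 → (3, 'aabaaccc')
  1 → (6, 'aaccc')
  2 → (4, 'abaaccc')
  3 → (7, 'accc')
  4 → (5, 'baaccc')
  5 → (1, 'bcaabaaccc')
  6 → (10, 'c')
  7 → (2, 'caabaaccc')
  8 → (0, 'cbcaabaaccc')
  9 → (9, 'cc')
  10 → (8, 'ccc')

SA = [3, 6, 4, 7, 5, 1, 10, 2, 0, 9, 8]
[i] adj suffixes → lcp
  [1] 3/6 → 2 ('aa')
  [2] 6/4 → 1 ('a')
  [3] 4/7 → 1 ('a')
  [4] 7/5 → 0 ('')
  [5] 5/1 → 1 ('b')
  [6] 1/10 → 0 ('')
  [7] 10/2 → 1 ('c')
  [8] 2/0 → 1 ('c')
  [9] 0/9 → 1 ('c')
  [10] 9/8 → 2 ('cc')

n(n+1)/2 = 11·12/2 = 66
Σ LCP = 0 + 2 + 1 + 1 + 0 + 1 + 0 + 1 + 1 + 1 + 2 = 10
distinct = 66 − 10 = 56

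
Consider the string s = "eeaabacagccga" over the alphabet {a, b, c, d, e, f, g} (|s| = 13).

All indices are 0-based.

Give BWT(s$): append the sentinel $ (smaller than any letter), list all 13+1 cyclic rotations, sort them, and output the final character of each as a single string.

ageabcaagce$ca

rank  rotation        last
    0  $eeaabacagccga  a
    1  a$eeaabacagccg  g
    2  aabacagccga$ee  e
    3  abacagccga$eea  a
    4  acagccga$eeaab  b
    5  agccga$eeaabac  c
    6  bacagccga$eeaa  a
    7  cagccga$eeaaba  a
    8  ccga$eeaabacag  g
    9  cga$eeaabacagc  c
   10  eaabacagccga$e  e
   11  eeaabacagccga$  $
   12  ga$eeaabacagcc  c
   13  gccga$eeaabaca  a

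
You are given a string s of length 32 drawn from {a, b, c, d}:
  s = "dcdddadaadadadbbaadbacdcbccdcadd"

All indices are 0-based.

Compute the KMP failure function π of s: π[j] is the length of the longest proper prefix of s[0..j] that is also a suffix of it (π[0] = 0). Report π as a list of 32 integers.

π[0] = 0
j=1 s[j]='c': π[1]=0 (border '')
j=2 s[j]='d': π[2]=1 (border 'd')
j=3 s[j]='d': k: 1→0; π[3]=1 (border 'd')
j=4 s[j]='d': k: 1→0; π[4]=1 (border 'd')
j=5 s[j]='a': k: 1→0; π[5]=0 (border '')
j=6 s[j]='d': π[6]=1 (border 'd')
j=7 s[j]='a': k: 1→0; π[7]=0 (border '')
j=8 s[j]='a': π[8]=0 (border '')
j=9 s[j]='d': π[9]=1 (border 'd')
j=10 s[j]='a': k: 1→0; π[10]=0 (border '')
j=11 s[j]='d': π[11]=1 (border 'd')
j=12 s[j]='a': k: 1→0; π[12]=0 (border '')
j=13 s[j]='d': π[13]=1 (border 'd')
j=14 s[j]='b': k: 1→0; π[14]=0 (border '')
j=15 s[j]='b': π[15]=0 (border '')
j=16 s[j]='a': π[16]=0 (border '')
j=17 s[j]='a': π[17]=0 (border '')
j=18 s[j]='d': π[18]=1 (border 'd')
j=19 s[j]='b': k: 1→0; π[19]=0 (border '')
j=20 s[j]='a': π[20]=0 (border '')
j=21 s[j]='c': π[21]=0 (border '')
j=22 s[j]='d': π[22]=1 (border 'd')
j=23 s[j]='c': π[23]=2 (border 'dc')
j=24 s[j]='b': k: 2→0; π[24]=0 (border '')
j=25 s[j]='c': π[25]=0 (border '')
j=26 s[j]='c': π[26]=0 (border '')
j=27 s[j]='d': π[27]=1 (border 'd')
j=28 s[j]='c': π[28]=2 (border 'dc')
j=29 s[j]='a': k: 2→0; π[29]=0 (border '')
j=30 s[j]='d': π[30]=1 (border 'd')
j=31 s[j]='d': k: 1→0; π[31]=1 (border 'd')

[0, 0, 1, 1, 1, 0, 1, 0, 0, 1, 0, 1, 0, 1, 0, 0, 0, 0, 1, 0, 0, 0, 1, 2, 0, 0, 0, 1, 2, 0, 1, 1]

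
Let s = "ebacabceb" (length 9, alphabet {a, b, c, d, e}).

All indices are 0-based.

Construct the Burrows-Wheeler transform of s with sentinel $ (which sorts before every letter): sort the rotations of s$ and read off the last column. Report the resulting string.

bcbeeaabc$

rank  rotation    last
    0  $ebacabceb  b
    1  abceb$ebac  c
    2  acabceb$eb  b
    3  b$ebacabce  e
    4  bacabceb$e  e
    5  bceb$ebaca  a
    6  cabceb$eba  a
    7  ceb$ebacab  b
    8  eb$ebacabc  c
    9  ebacabceb$  $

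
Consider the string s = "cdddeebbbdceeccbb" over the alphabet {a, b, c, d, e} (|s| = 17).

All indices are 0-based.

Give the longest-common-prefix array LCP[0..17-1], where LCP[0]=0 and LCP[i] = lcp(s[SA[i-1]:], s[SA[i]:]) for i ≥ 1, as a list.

rank→(start, suffix):
  0 → (16, 'b')
  1 → (15, 'bb')
  2 → (6, 'bbbdceeccbb')
  3 → (7, 'bbdceeccbb')
  4 → (8, 'bdceeccbb')
  5 → (14, 'cbb')
  6 → (13, 'ccbb')
  7 → (0, 'cdddeebbbdceeccbb')
  8 → (10, 'ceeccbb')
  9 → (9, 'dceeccbb')
  10 → (1, 'dddeebbbdceeccbb')
  11 → (2, 'ddeebbbdceeccbb')
  12 → (3, 'deebbbdceeccbb')
  13 → (5, 'ebbbdceeccbb')
  14 → (12, 'eccbb')
  15 → (4, 'eebbbdceeccbb')
  16 → (11, 'eeccbb')

SA = [16, 15, 6, 7, 8, 14, 13, 0, 10, 9, 1, 2, 3, 5, 12, 4, 11]
i: (SA[i-1],SA[i]) lcp shared
  1: (16,15) 1 'b'
  2: (15,6) 2 'bb'
  3: (6,7) 2 'bb'
  4: (7,8) 1 'b'
  5: (8,14) 0 ''
  6: (14,13) 1 'c'
  7: (13,0) 1 'c'
  8: (0,10) 1 'c'
  9: (10,9) 0 ''
  10: (9,1) 1 'd'
  11: (1,2) 2 'dd'
  12: (2,3) 1 'd'
  13: (3,5) 0 ''
  14: (5,12) 1 'e'
  15: (12,4) 1 'e'
  16: (4,11) 2 'ee'

[0, 1, 2, 2, 1, 0, 1, 1, 1, 0, 1, 2, 1, 0, 1, 1, 2]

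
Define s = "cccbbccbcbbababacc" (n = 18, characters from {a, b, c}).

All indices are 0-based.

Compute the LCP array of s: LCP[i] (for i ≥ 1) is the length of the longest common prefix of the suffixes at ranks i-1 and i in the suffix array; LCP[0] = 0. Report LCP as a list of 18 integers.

rank | idx | suffix
   0 |  11 | ababacc
   1 |  13 | abacc
   2 |  15 | acc
   3 |  10 | bababacc
   4 |  12 | babacc
   5 |  14 | bacc
   6 |   9 | bbababacc
   7 |   3 | bbccbcbbababacc
   8 |   7 | bcbbababacc
   9 |   4 | bccbcbbababacc
  10 |  17 | c
  11 |   8 | cbbababacc
  12 |   2 | cbbccbcbbababacc
  13 |   6 | cbcbbababacc
  14 |  16 | cc
  15 |   1 | ccbbccbcbbababacc
  16 |   5 | ccbcbbababacc
  17 |   0 | cccbbccbcbbababacc

SA = [11, 13, 15, 10, 12, 14, 9, 3, 7, 4, 17, 8, 2, 6, 16, 1, 5, 0]
[i] adj suffixes → lcp
  [1] 11/13 → 3 ('aba')
  [2] 13/15 → 1 ('a')
  [3] 15/10 → 0 ('')
  [4] 10/12 → 4 ('baba')
  [5] 12/14 → 2 ('ba')
  [6] 14/9 → 1 ('b')
  [7] 9/3 → 2 ('bb')
  [8] 3/7 → 1 ('b')
  [9] 7/4 → 2 ('bc')
  [10] 4/17 → 0 ('')
  [11] 17/8 → 1 ('c')
  [12] 8/2 → 3 ('cbb')
  [13] 2/6 → 2 ('cb')
  [14] 6/16 → 1 ('c')
  [15] 16/1 → 2 ('cc')
  [16] 1/5 → 3 ('ccb')
  [17] 5/0 → 2 ('cc')

[0, 3, 1, 0, 4, 2, 1, 2, 1, 2, 0, 1, 3, 2, 1, 2, 3, 2]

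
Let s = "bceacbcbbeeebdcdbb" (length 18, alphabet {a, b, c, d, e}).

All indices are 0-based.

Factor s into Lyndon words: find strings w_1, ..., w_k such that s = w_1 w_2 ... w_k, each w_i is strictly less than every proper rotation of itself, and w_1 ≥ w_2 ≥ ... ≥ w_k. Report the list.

emit factor 1: 'bce' (i=0, period=3)
emit factor 2: 'acbcbbeeebdcdbb' (i=3, period=15)

["bce", "acbcbbeeebdcdbb"]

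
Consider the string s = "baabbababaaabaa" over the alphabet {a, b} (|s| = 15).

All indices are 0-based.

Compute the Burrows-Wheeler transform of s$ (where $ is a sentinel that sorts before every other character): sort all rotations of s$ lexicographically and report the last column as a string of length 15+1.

rank  rotation          last
    0  $baabbababaaabaa  a
    1  a$baabbababaaaba  a
    2  aa$baabbababaaab  b
    3  aaabaa$baabbabab  b
    4  aabaa$baabbababa  a
    5  aabbababaaabaa$b  b
    6  abaa$baabbababaa  a
    7  abaaabaa$baabbab  b
    8  ababaaabaa$baabb  b
    9  abbababaaabaa$ba  a
   10  baa$baabbababaaa  a
   11  baaabaa$baabbaba  a
   12  baabbababaaabaa$  $
   13  babaaabaa$baabba  a
   14  bababaaabaa$baab  b
   15  bbababaaabaa$baa  a

aabbababbaaa$aba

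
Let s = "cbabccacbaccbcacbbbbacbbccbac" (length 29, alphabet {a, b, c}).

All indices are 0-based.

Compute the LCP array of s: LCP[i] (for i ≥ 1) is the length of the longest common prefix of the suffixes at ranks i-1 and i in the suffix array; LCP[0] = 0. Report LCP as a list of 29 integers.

[0, 1, 2, 3, 4, 2, 0, 2, 3, 3, 1, 2, 3, 2, 1, 2, 3, 0, 1, 4, 1, 3, 4, 2, 3, 2, 1, 2, 3]

rank→(start, suffix):
  0 → (2, 'abccacbaccbcacbbbbacbbccbac')
  1 → (27, 'ac')
  2 → (6, 'acbaccbcacbbbbacbbccbac')
  3 → (14, 'acbbbbacbbccbac')
  4 → (20, 'acbbccbac')
  5 → (9, 'accbcacbbbbacbbccbac')
  6 → (1, 'babccacbaccbcacbbbbacbbccbac')
  7 → (26, 'bac')
  8 → (19, 'bacbbccbac')
  9 → (8, 'baccbcacbbbbacbbccbac')
  10 → (18, 'bbacbbccbac')
  11 → (17, 'bbbacbbccbac')
  12 → (16, 'bbbbacbbccbac')
  13 → (22, 'bbccbac')
  14 → (12, 'bcacbbbbacbbccbac')
  15 → (3, 'bccacbaccbcacbbbbacbbccbac')
  16 → (23, 'bccbac')
  17 → (28, 'c')
  18 → (5, 'cacbaccbcacbbbbacbbccbac')
  19 → (13, 'cacbbbbacbbccbac')
  20 → (0, 'cbabccacbaccbcacbbbbacbbccbac')
  21 → (25, 'cbac')
  22 → (7, 'cbaccbcacbbbbacbbccbac')
  23 → (15, 'cbbbbacbbccbac')
  24 → (21, 'cbbccbac')
  25 → (11, 'cbcacbbbbacbbccbac')
  26 → (4, 'ccacbaccbcacbbbbacbbccbac')
  27 → (24, 'ccbac')
  28 → (10, 'ccbcacbbbbacbbccbac')

SA = [2, 27, 6, 14, 20, 9, 1, 26, 19, 8, 18, 17, 16, 22, 12, 3, 23, 28, 5, 13, 0, 25, 7, 15, 21, 11, 4, 24, 10]
rank  pair      lcp
   1  s[2:],s[27:]  1  'a'
   2  s[27:],s[6:]  2  'ac'
   3  s[6:],s[14:]  3  'acb'
   4  s[14:],s[20:]  4  'acbb'
   5  s[20:],s[9:]  2  'ac'
   6  s[9:],s[1:]  0  ''
   7  s[1:],s[26:]  2  'ba'
   8  s[26:],s[19:]  3  'bac'
   9  s[19:],s[8:]  3  'bac'
  10  s[8:],s[18:]  1  'b'
  11  s[18:],s[17:]  2  'bb'
  12  s[17:],s[16:]  3  'bbb'
  13  s[16:],s[22:]  2  'bb'
  14  s[22:],s[12:]  1  'b'
  15  s[12:],s[3:]  2  'bc'
  16  s[3:],s[23:]  3  'bcc'
  17  s[23:],s[28:]  0  ''
  18  s[28:],s[5:]  1  'c'
  19  s[5:],s[13:]  4  'cacb'
  20  s[13:],s[0:]  1  'c'
  21  s[0:],s[25:]  3  'cba'
  22  s[25:],s[7:]  4  'cbac'
  23  s[7:],s[15:]  2  'cb'
  24  s[15:],s[21:]  3  'cbb'
  25  s[21:],s[11:]  2  'cb'
  26  s[11:],s[4:]  1  'c'
  27  s[4:],s[24:]  2  'cc'
  28  s[24:],s[10:]  3  'ccb'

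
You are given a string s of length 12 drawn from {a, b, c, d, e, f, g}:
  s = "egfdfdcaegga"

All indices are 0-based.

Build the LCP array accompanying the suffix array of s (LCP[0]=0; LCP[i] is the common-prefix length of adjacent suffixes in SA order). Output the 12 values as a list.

[0, 1, 0, 0, 1, 0, 2, 0, 2, 0, 1, 1]

rank | idx | suffix
   0 |  11 | a
   1 |   7 | aegga
   2 |   6 | caegga
   3 |   5 | dcaegga
   4 |   3 | dfdcaegga
   5 |   0 | egfdfdcaegga
   6 |   8 | egga
   7 |   4 | fdcaegga
   8 |   2 | fdfdcaegga
   9 |  10 | ga
  10 |   1 | gfdfdcaegga
  11 |   9 | gga

SA = [11, 7, 6, 5, 3, 0, 8, 4, 2, 10, 1, 9]
[i] adj suffixes → lcp
  [1] 11/7 → 1 ('a')
  [2] 7/6 → 0 ('')
  [3] 6/5 → 0 ('')
  [4] 5/3 → 1 ('d')
  [5] 3/0 → 0 ('')
  [6] 0/8 → 2 ('eg')
  [7] 8/4 → 0 ('')
  [8] 4/2 → 2 ('fd')
  [9] 2/10 → 0 ('')
  [10] 10/1 → 1 ('g')
  [11] 1/9 → 1 ('g')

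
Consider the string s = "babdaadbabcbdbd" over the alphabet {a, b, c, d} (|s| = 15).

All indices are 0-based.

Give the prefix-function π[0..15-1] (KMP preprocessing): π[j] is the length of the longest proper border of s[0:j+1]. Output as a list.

π[0] = 0
j=1 s[j]='a': π[1]=0 (border '')
j=2 s[j]='b': π[2]=1 (border 'b')
j=3 s[j]='d': k: 1→0; π[3]=0 (border '')
j=4 s[j]='a': π[4]=0 (border '')
j=5 s[j]='a': π[5]=0 (border '')
j=6 s[j]='d': π[6]=0 (border '')
j=7 s[j]='b': π[7]=1 (border 'b')
j=8 s[j]='a': π[8]=2 (border 'ba')
j=9 s[j]='b': π[9]=3 (border 'bab')
j=10 s[j]='c': k: 3→1→0; π[10]=0 (border '')
j=11 s[j]='b': π[11]=1 (border 'b')
j=12 s[j]='d': k: 1→0; π[12]=0 (border '')
j=13 s[j]='b': π[13]=1 (border 'b')
j=14 s[j]='d': k: 1→0; π[14]=0 (border '')

[0, 0, 1, 0, 0, 0, 0, 1, 2, 3, 0, 1, 0, 1, 0]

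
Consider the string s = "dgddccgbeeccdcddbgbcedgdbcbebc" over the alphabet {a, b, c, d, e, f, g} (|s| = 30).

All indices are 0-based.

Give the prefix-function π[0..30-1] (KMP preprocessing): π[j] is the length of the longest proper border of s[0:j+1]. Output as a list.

[0, 0, 1, 1, 0, 0, 0, 0, 0, 0, 0, 0, 1, 0, 1, 1, 0, 0, 0, 0, 0, 1, 2, 3, 0, 0, 0, 0, 0, 0]

π[0] = 0
j=1 s[j]='g': π[1]=0 (border '')
j=2 s[j]='d': π[2]=1 (border 'd')
j=3 s[j]='d': k: 1→0; π[3]=1 (border 'd')
j=4 s[j]='c': k: 1→0; π[4]=0 (border '')
j=5 s[j]='c': π[5]=0 (border '')
j=6 s[j]='g': π[6]=0 (border '')
j=7 s[j]='b': π[7]=0 (border '')
j=8 s[j]='e': π[8]=0 (border '')
j=9 s[j]='e': π[9]=0 (border '')
j=10 s[j]='c': π[10]=0 (border '')
j=11 s[j]='c': π[11]=0 (border '')
j=12 s[j]='d': π[12]=1 (border 'd')
j=13 s[j]='c': k: 1→0; π[13]=0 (border '')
j=14 s[j]='d': π[14]=1 (border 'd')
j=15 s[j]='d': k: 1→0; π[15]=1 (border 'd')
j=16 s[j]='b': k: 1→0; π[16]=0 (border '')
j=17 s[j]='g': π[17]=0 (border '')
j=18 s[j]='b': π[18]=0 (border '')
j=19 s[j]='c': π[19]=0 (border '')
j=20 s[j]='e': π[20]=0 (border '')
j=21 s[j]='d': π[21]=1 (border 'd')
j=22 s[j]='g': π[22]=2 (border 'dg')
j=23 s[j]='d': π[23]=3 (border 'dgd')
j=24 s[j]='b': k: 3→1→0; π[24]=0 (border '')
j=25 s[j]='c': π[25]=0 (border '')
j=26 s[j]='b': π[26]=0 (border '')
j=27 s[j]='e': π[27]=0 (border '')
j=28 s[j]='b': π[28]=0 (border '')
j=29 s[j]='c': π[29]=0 (border '')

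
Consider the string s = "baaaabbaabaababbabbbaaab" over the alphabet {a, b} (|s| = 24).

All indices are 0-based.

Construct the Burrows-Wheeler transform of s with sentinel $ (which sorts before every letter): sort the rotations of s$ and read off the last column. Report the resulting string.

bbbaabbaaaaabba$bbaabbaaa

rank  rotation                   last
    0  $baaaabbaabaababbabbbaaab  b
    1  aaaabbaabaababbabbbaaab$b  b
    2  aaab$baaaabbaabaababbabbb  b
    3  aaabbaabaababbabbbaaab$ba  a
    4  aab$baaaabbaabaababbabbba  a
    5  aabaababbabbbaaab$baaaabb  b
    6  aababbabbbaaab$baaaabbaab  b
    7  aabbaabaababbabbbaaab$baa  a
    8  ab$baaaabbaabaababbabbbaa  a
    9  abaababbabbbaaab$baaaabba  a
   10  ababbabbbaaab$baaaabbaaba  a
   11  abbaabaababbabbbaaab$baaa  a
   12  abbabbbaaab$baaaabbaabaab  b
   13  abbbaaab$baaaabbaabaababb  b
   14  b$baaaabbaabaababbabbbaaa  a
   15  baaaabbaabaababbabbbaaab$  $
   16  baaab$baaaabbaabaababbabb  b
   17  baabaababbabbbaaab$baaaab  b
   18  baababbabbbaaab$baaaabbaa  a
   19  babbabbbaaab$baaaabbaabaa  a
   20  babbbaaab$baaaabbaabaabab  b
   21  bbaaab$baaaabbaabaababbab  b
   22  bbaabaababbabbbaaab$baaaa  a
   23  bbabbbaaab$baaaabbaabaaba  a
   24  bbbaaab$baaaabbaabaababba  a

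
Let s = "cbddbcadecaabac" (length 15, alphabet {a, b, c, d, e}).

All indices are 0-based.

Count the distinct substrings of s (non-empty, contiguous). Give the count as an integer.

109

sorted suffixes:
  #0 SA[0]=10  'aabac'
  #1 SA[1]=11  'abac'
  #2 SA[2]=13  'ac'
  #3 SA[3]=6  'adecaabac'
  #4 SA[4]=12  'bac'
  #5 SA[5]=4  'bcadecaabac'
  #6 SA[6]=1  'bddbcadecaabac'
  #7 SA[7]=14  'c'
  #8 SA[8]=9  'caabac'
  #9 SA[9]=5  'cadecaabac'
  #10 SA[10]=0  'cbddbcadecaabac'
  #11 SA[11]=3  'dbcadecaabac'
  #12 SA[12]=2  'ddbcadecaabac'
  #13 SA[13]=7  'decaabac'
  #14 SA[14]=8  'ecaabac'

SA = [10, 11, 13, 6, 12, 4, 1, 14, 9, 5, 0, 3, 2, 7, 8]
[i] adj suffixes → lcp
  [1] 10/11 → 1 ('a')
  [2] 11/13 → 1 ('a')
  [3] 13/6 → 1 ('a')
  [4] 6/12 → 0 ('')
  [5] 12/4 → 1 ('b')
  [6] 4/1 → 1 ('b')
  [7] 1/14 → 0 ('')
  [8] 14/9 → 1 ('c')
  [9] 9/5 → 2 ('ca')
  [10] 5/0 → 1 ('c')
  [11] 0/3 → 0 ('')
  [12] 3/2 → 1 ('d')
  [13] 2/7 → 1 ('d')
  [14] 7/8 → 0 ('')

n(n+1)/2 = 15·16/2 = 120
Σ LCP = 0 + 1 + 1 + 1 + 0 + 1 + 1 + 0 + 1 + 2 + 1 + 0 + 1 + 1 + 0 = 11
distinct = 120 − 11 = 109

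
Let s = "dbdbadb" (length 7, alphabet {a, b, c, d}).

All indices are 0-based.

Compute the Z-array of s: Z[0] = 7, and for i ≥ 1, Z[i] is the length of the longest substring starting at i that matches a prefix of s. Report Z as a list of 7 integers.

Z[0]=7
i=1: outside box; Z[1]=0
i=2: outside box; Z[2]=2 grow→box=[2,4)
i=3: min(r-i=1, Z[1]=0)=0; Z[3]=0
i=4: outside box; Z[4]=0
i=5: outside box; Z[5]=2 grow→box=[5,7)
i=6: min(r-i=1, Z[1]=0)=0; Z[6]=0

[7, 0, 2, 0, 0, 2, 0]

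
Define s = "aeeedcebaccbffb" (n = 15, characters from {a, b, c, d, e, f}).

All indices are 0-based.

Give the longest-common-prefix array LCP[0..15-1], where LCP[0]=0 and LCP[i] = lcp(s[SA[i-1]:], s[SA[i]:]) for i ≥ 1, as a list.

rank→(start, suffix):
  0 → (8, 'accbffb')
  1 → (0, 'aeeedcebaccbffb')
  2 → (14, 'b')
  3 → (7, 'baccbffb')
  4 → (11, 'bffb')
  5 → (10, 'cbffb')
  6 → (9, 'ccbffb')
  7 → (5, 'cebaccbffb')
  8 → (4, 'dcebaccbffb')
  9 → (6, 'ebaccbffb')
  10 → (3, 'edcebaccbffb')
  11 → (2, 'eedcebaccbffb')
  12 → (1, 'eeedcebaccbffb')
  13 → (13, 'fb')
  14 → (12, 'ffb')

SA = [8, 0, 14, 7, 11, 10, 9, 5, 4, 6, 3, 2, 1, 13, 12]
rank  pair      lcp
   1  s[8:],s[0:]  1  'a'
   2  s[0:],s[14:]  0  ''
   3  s[14:],s[7:]  1  'b'
   4  s[7:],s[11:]  1  'b'
   5  s[11:],s[10:]  0  ''
   6  s[10:],s[9:]  1  'c'
   7  s[9:],s[5:]  1  'c'
   8  s[5:],s[4:]  0  ''
   9  s[4:],s[6:]  0  ''
  10  s[6:],s[3:]  1  'e'
  11  s[3:],s[2:]  1  'e'
  12  s[2:],s[1:]  2  'ee'
  13  s[1:],s[13:]  0  ''
  14  s[13:],s[12:]  1  'f'

[0, 1, 0, 1, 1, 0, 1, 1, 0, 0, 1, 1, 2, 0, 1]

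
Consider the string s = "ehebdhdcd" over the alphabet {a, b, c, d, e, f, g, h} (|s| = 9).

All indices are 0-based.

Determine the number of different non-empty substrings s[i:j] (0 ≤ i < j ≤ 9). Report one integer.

sorted suffixes:
  #0 SA[0]=3  'bdhdcd'
  #1 SA[1]=7  'cd'
  #2 SA[2]=8  'd'
  #3 SA[3]=6  'dcd'
  #4 SA[4]=4  'dhdcd'
  #5 SA[5]=2  'ebdhdcd'
  #6 SA[6]=0  'ehebdhdcd'
  #7 SA[7]=5  'hdcd'
  #8 SA[8]=1  'hebdhdcd'

SA = [3, 7, 8, 6, 4, 2, 0, 5, 1]
rank  pair      lcp
   1  s[3:],s[7:]  0  ''
   2  s[7:],s[8:]  0  ''
   3  s[8:],s[6:]  1  'd'
   4  s[6:],s[4:]  1  'd'
   5  s[4:],s[2:]  0  ''
   6  s[2:],s[0:]  1  'e'
   7  s[0:],s[5:]  0  ''
   8  s[5:],s[1:]  1  'h'

n(n+1)/2 = 9·10/2 = 45
Σ LCP = 0 + 0 + 0 + 1 + 1 + 0 + 1 + 0 + 1 = 4
distinct = 45 − 4 = 41

41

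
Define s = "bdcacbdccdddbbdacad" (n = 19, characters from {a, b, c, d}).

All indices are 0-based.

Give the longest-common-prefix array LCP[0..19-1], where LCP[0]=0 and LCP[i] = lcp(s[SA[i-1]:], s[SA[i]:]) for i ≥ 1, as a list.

rank→(start, suffix):
  0 → (15, 'acad')
  1 → (3, 'acbdccdddbbdacad')
  2 → (17, 'ad')
  3 → (12, 'bbdacad')
  4 → (13, 'bdacad')
  5 → (0, 'bdcacbdccdddbbdacad')
  6 → (5, 'bdccdddbbdacad')
  7 → (2, 'cacbdccdddbbdacad')
  8 → (16, 'cad')
  9 → (4, 'cbdccdddbbdacad')
  10 → (7, 'ccdddbbdacad')
  11 → (8, 'cdddbbdacad')
  12 → (18, 'd')
  13 → (14, 'dacad')
  14 → (11, 'dbbdacad')
  15 → (1, 'dcacbdccdddbbdacad')
  16 → (6, 'dccdddbbdacad')
  17 → (10, 'ddbbdacad')
  18 → (9, 'dddbbdacad')

SA = [15, 3, 17, 12, 13, 0, 5, 2, 16, 4, 7, 8, 18, 14, 11, 1, 6, 10, 9]
rank  pair      lcp
   1  s[15:],s[3:]  2  'ac'
   2  s[3:],s[17:]  1  'a'
   3  s[17:],s[12:]  0  ''
   4  s[12:],s[13:]  1  'b'
   5  s[13:],s[0:]  2  'bd'
   6  s[0:],s[5:]  3  'bdc'
   7  s[5:],s[2:]  0  ''
   8  s[2:],s[16:]  2  'ca'
   9  s[16:],s[4:]  1  'c'
  10  s[4:],s[7:]  1  'c'
  11  s[7:],s[8:]  1  'c'
  12  s[8:],s[18:]  0  ''
  13  s[18:],s[14:]  1  'd'
  14  s[14:],s[11:]  1  'd'
  15  s[11:],s[1:]  1  'd'
  16  s[1:],s[6:]  2  'dc'
  17  s[6:],s[10:]  1  'd'
  18  s[10:],s[9:]  2  'dd'

[0, 2, 1, 0, 1, 2, 3, 0, 2, 1, 1, 1, 0, 1, 1, 1, 2, 1, 2]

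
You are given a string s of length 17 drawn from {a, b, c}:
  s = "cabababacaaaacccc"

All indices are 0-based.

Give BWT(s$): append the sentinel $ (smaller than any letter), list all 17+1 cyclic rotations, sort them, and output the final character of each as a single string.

ccaacbbbaaaaca$cca

rank  rotation            last
    0  $cabababacaaaacccc  c
    1  aaaacccc$cabababac  c
    2  aaacccc$cabababaca  a
    3  aacccc$cabababacaa  a
    4  abababacaaaacccc$c  c
    5  ababacaaaacccc$cab  b
    6  abacaaaacccc$cabab  b
    7  acaaaacccc$cababab  b
    8  acccc$cabababacaaa  a
    9  bababacaaaacccc$ca  a
   10  babacaaaacccc$caba  a
   11  bacaaaacccc$cababa  a
   12  c$cabababacaaaaccc  c
   13  caaaacccc$cabababa  a
   14  cabababacaaaacccc$  $
   15  cc$cabababacaaaacc  c
   16  ccc$cabababacaaaac  c
   17  cccc$cabababacaaaa  a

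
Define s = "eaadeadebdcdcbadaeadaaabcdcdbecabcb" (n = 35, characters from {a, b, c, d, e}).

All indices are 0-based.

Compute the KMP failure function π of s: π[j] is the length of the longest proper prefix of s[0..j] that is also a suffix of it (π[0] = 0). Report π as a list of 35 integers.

[0, 0, 0, 0, 1, 2, 0, 1, 0, 0, 0, 0, 0, 0, 0, 0, 0, 1, 2, 0, 0, 0, 0, 0, 0, 0, 0, 0, 0, 1, 0, 0, 0, 0, 0]

π[0] = 0
j=1 s[j]='a': π[1]=0 (border '')
j=2 s[j]='a': π[2]=0 (border '')
j=3 s[j]='d': π[3]=0 (border '')
j=4 s[j]='e': π[4]=1 (border 'e')
j=5 s[j]='a': π[5]=2 (border 'ea')
j=6 s[j]='d': k: 2→0; π[6]=0 (border '')
j=7 s[j]='e': π[7]=1 (border 'e')
j=8 s[j]='b': k: 1→0; π[8]=0 (border '')
j=9 s[j]='d': π[9]=0 (border '')
j=10 s[j]='c': π[10]=0 (border '')
j=11 s[j]='d': π[11]=0 (border '')
j=12 s[j]='c': π[12]=0 (border '')
j=13 s[j]='b': π[13]=0 (border '')
j=14 s[j]='a': π[14]=0 (border '')
j=15 s[j]='d': π[15]=0 (border '')
j=16 s[j]='a': π[16]=0 (border '')
j=17 s[j]='e': π[17]=1 (border 'e')
j=18 s[j]='a': π[18]=2 (border 'ea')
j=19 s[j]='d': k: 2→0; π[19]=0 (border '')
j=20 s[j]='a': π[20]=0 (border '')
j=21 s[j]='a': π[21]=0 (border '')
j=22 s[j]='a': π[22]=0 (border '')
j=23 s[j]='b': π[23]=0 (border '')
j=24 s[j]='c': π[24]=0 (border '')
j=25 s[j]='d': π[25]=0 (border '')
j=26 s[j]='c': π[26]=0 (border '')
j=27 s[j]='d': π[27]=0 (border '')
j=28 s[j]='b': π[28]=0 (border '')
j=29 s[j]='e': π[29]=1 (border 'e')
j=30 s[j]='c': k: 1→0; π[30]=0 (border '')
j=31 s[j]='a': π[31]=0 (border '')
j=32 s[j]='b': π[32]=0 (border '')
j=33 s[j]='c': π[33]=0 (border '')
j=34 s[j]='b': π[34]=0 (border '')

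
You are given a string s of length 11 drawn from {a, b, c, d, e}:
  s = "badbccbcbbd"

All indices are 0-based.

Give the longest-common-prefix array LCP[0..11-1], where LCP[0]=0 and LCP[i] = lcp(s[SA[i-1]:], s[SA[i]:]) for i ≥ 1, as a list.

[0, 0, 1, 1, 2, 1, 0, 2, 1, 0, 1]

sorted suffixes:
  #0 SA[0]=1  'adbccbcbbd'
  #1 SA[1]=0  'badbccbcbbd'
  #2 SA[2]=8  'bbd'
  #3 SA[3]=6  'bcbbd'
  #4 SA[4]=3  'bccbcbbd'
  #5 SA[5]=9  'bd'
  #6 SA[6]=7  'cbbd'
  #7 SA[7]=5  'cbcbbd'
  #8 SA[8]=4  'ccbcbbd'
  #9 SA[9]=10  'd'
  #10 SA[10]=2  'dbccbcbbd'

SA = [1, 0, 8, 6, 3, 9, 7, 5, 4, 10, 2]
i: (SA[i-1],SA[i]) lcp shared
  1: (1,0) 0 ''
  2: (0,8) 1 'b'
  3: (8,6) 1 'b'
  4: (6,3) 2 'bc'
  5: (3,9) 1 'b'
  6: (9,7) 0 ''
  7: (7,5) 2 'cb'
  8: (5,4) 1 'c'
  9: (4,10) 0 ''
  10: (10,2) 1 'd'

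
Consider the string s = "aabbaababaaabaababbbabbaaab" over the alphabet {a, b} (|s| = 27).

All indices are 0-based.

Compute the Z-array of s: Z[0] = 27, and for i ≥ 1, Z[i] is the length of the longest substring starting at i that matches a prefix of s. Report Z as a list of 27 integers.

[27, 1, 0, 0, 3, 1, 0, 1, 0, 2, 3, 1, 0, 3, 1, 0, 1, 0, 0, 0, 1, 0, 0, 2, 3, 1, 0]

Z[0]=27
i=1: i≥r, start 0; Z[1]=1 grow→box=[1,2)
i=2: i≥r, start 0; Z[2]=0
i=3: i≥r, start 0; Z[3]=0
i=4: i≥r, start 0; Z[4]=3 grow→box=[4,7)
i=5: min(r-i=2, Z[1]=1)=1; Z[5]=1
i=6: min(r-i=1, Z[2]=0)=0; Z[6]=0
i=7: i≥r, start 0; Z[7]=1 grow→box=[7,8)
i=8: i≥r, start 0; Z[8]=0
i=9: i≥r, start 0; Z[9]=2 grow→box=[9,11)
i=10: min(r-i=1, Z[1]=1)=1; Z[10]=3 grow→box=[10,13)
i=11: min(r-i=2, Z[1]=1)=1; Z[11]=1
i=12: min(r-i=1, Z[2]=0)=0; Z[12]=0
i=13: i≥r, start 0; Z[13]=3 grow→box=[13,16)
i=14: min(r-i=2, Z[1]=1)=1; Z[14]=1
i=15: min(r-i=1, Z[2]=0)=0; Z[15]=0
i=16: i≥r, start 0; Z[16]=1 grow→box=[16,17)
i=17: i≥r, start 0; Z[17]=0
i=18: i≥r, start 0; Z[18]=0
i=19: i≥r, start 0; Z[19]=0
i=20: i≥r, start 0; Z[20]=1 grow→box=[20,21)
i=21: i≥r, start 0; Z[21]=0
i=22: i≥r, start 0; Z[22]=0
i=23: i≥r, start 0; Z[23]=2 grow→box=[23,25)
i=24: min(r-i=1, Z[1]=1)=1; Z[24]=3 grow→box=[24,27)
i=25: min(r-i=2, Z[1]=1)=1; Z[25]=1
i=26: min(r-i=1, Z[2]=0)=0; Z[26]=0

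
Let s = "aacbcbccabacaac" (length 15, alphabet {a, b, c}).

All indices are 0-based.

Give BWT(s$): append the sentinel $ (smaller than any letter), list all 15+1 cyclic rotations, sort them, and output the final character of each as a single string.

cc$cabaaccaacabb

rank  rotation          last
    0  $aacbcbccabacaac  c
    1  aac$aacbcbccabac  c
    2  aacbcbccabacaac$  $
    3  abacaac$aacbcbcc  c
    4  ac$aacbcbccabaca  a
    5  acaac$aacbcbccab  b
    6  acbcbccabacaac$a  a
    7  bacaac$aacbcbcca  a
    8  bcbccabacaac$aac  c
    9  bccabacaac$aacbc  c
   10  c$aacbcbccabacaa  a
   11  caac$aacbcbccaba  a
   12  cabacaac$aacbcbc  c
   13  cbcbccabacaac$aa  a
   14  cbccabacaac$aacb  b
   15  ccabacaac$aacbcb  b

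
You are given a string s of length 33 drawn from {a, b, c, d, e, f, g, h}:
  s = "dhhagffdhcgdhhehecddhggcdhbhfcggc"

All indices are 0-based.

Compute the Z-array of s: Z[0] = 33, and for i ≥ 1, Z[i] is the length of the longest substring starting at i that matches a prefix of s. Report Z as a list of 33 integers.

[33, 0, 0, 0, 0, 0, 0, 2, 0, 0, 0, 3, 0, 0, 0, 0, 0, 0, 1, 2, 0, 0, 0, 0, 2, 0, 0, 0, 0, 0, 0, 0, 0]

Z[0]=33
i=1: fresh scan; Z[1]=0
i=2: fresh scan; Z[2]=0
i=3: fresh scan; Z[3]=0
i=4: fresh scan; Z[4]=0
i=5: fresh scan; Z[5]=0
i=6: fresh scan; Z[6]=0
i=7: fresh scan; Z[7]=2 grow→box=[7,9)
i=8: min(r-i=1, Z[1]=0)=0; Z[8]=0
i=9: fresh scan; Z[9]=0
i=10: fresh scan; Z[10]=0
i=11: fresh scan; Z[11]=3 grow→box=[11,14)
i=12: min(r-i=2, Z[1]=0)=0; Z[12]=0
i=13: min(r-i=1, Z[2]=0)=0; Z[13]=0
i=14: fresh scan; Z[14]=0
i=15: fresh scan; Z[15]=0
i=16: fresh scan; Z[16]=0
i=17: fresh scan; Z[17]=0
i=18: fresh scan; Z[18]=1 grow→box=[18,19)
i=19: fresh scan; Z[19]=2 grow→box=[19,21)
i=20: min(r-i=1, Z[1]=0)=0; Z[20]=0
i=21: fresh scan; Z[21]=0
i=22: fresh scan; Z[22]=0
i=23: fresh scan; Z[23]=0
i=24: fresh scan; Z[24]=2 grow→box=[24,26)
i=25: min(r-i=1, Z[1]=0)=0; Z[25]=0
i=26: fresh scan; Z[26]=0
i=27: fresh scan; Z[27]=0
i=28: fresh scan; Z[28]=0
i=29: fresh scan; Z[29]=0
i=30: fresh scan; Z[30]=0
i=31: fresh scan; Z[31]=0
i=32: fresh scan; Z[32]=0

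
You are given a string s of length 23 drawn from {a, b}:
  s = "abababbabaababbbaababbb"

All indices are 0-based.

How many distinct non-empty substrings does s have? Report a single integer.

203

rank→(start, suffix):
  0 → (16, 'aababbb')
  1 → (9, 'aababbbaababbb')
  2 → (7, 'abaababbbaababbb')
  3 → (0, 'abababbabaababbbaababbb')
  4 → (2, 'ababbabaababbbaababbb')
  5 → (17, 'ababbb')
  6 → (10, 'ababbbaababbb')
  7 → (4, 'abbabaababbbaababbb')
  8 → (19, 'abbb')
  9 → (12, 'abbbaababbb')
  10 → (22, 'b')
  11 → (15, 'baababbb')
  12 → (8, 'baababbbaababbb')
  13 → (6, 'babaababbbaababbb')
  14 → (1, 'bababbabaababbbaababbb')
  15 → (3, 'babbabaababbbaababbb')
  16 → (18, 'babbb')
  17 → (11, 'babbbaababbb')
  18 → (21, 'bb')
  19 → (14, 'bbaababbb')
  20 → (5, 'bbabaababbbaababbb')
  21 → (20, 'bbb')
  22 → (13, 'bbbaababbb')

SA = [16, 9, 7, 0, 2, 17, 10, 4, 19, 12, 22, 15, 8, 6, 1, 3, 18, 11, 21, 14, 5, 20, 13]
rank  pair      lcp
   1  s[16:],s[9:]  7  'aababbb'
   2  s[9:],s[7:]  1  'a'
   3  s[7:],s[0:]  3  'aba'
   4  s[0:],s[2:]  4  'abab'
   5  s[2:],s[17:]  5  'ababb'
   6  s[17:],s[10:]  6  'ababbb'
   7  s[10:],s[4:]  2  'ab'
   8  s[4:],s[19:]  3  'abb'
   9  s[19:],s[12:]  4  'abbb'
  10  s[12:],s[22:]  0  ''
  11  s[22:],s[15:]  1  'b'
  12  s[15:],s[8:]  8  'baababbb'
  13  s[8:],s[6:]  2  'ba'
  14  s[6:],s[1:]  4  'baba'
  15  s[1:],s[3:]  3  'bab'
  16  s[3:],s[18:]  4  'babb'
  17  s[18:],s[11:]  5  'babbb'
  18  s[11:],s[21:]  1  'b'
  19  s[21:],s[14:]  2  'bb'
  20  s[14:],s[5:]  3  'bba'
  21  s[5:],s[20:]  2  'bb'
  22  s[20:],s[13:]  3  'bbb'

n(n+1)/2 = 23·24/2 = 276
Σ LCP = 0 + 7 + 1 + 3 + 4 + 5 + 6 + 2 + 3 + 4 + 0 + 1 + 8 + 2 + 4 + 3 + 4 + 5 + 1 + 2 + 3 + 2 + 3 = 73
distinct = 276 − 73 = 203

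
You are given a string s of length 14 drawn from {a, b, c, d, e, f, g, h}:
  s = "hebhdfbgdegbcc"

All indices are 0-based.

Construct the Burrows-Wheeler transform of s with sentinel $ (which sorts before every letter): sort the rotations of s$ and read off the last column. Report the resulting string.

cgfecbghhddebb$

rank  rotation         last
    0  $hebhdfbgdegbcc  c
    1  bcc$hebhdfbgdeg  g
    2  bgdegbcc$hebhdf  f
    3  bhdfbgdegbcc$he  e
    4  c$hebhdfbgdegbc  c
    5  cc$hebhdfbgdegb  b
    6  degbcc$hebhdfbg  g
    7  dfbgdegbcc$hebh  h
    8  ebhdfbgdegbcc$h  h
    9  egbcc$hebhdfbgd  d
   10  fbgdegbcc$hebhd  d
   11  gbcc$hebhdfbgde  e
   12  gdegbcc$hebhdfb  b
   13  hdfbgdegbcc$heb  b
   14  hebhdfbgdegbcc$  $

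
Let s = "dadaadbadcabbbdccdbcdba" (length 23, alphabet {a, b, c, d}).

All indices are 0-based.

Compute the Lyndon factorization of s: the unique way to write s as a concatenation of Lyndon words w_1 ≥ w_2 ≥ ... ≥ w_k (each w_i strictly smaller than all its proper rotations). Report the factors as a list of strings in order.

emit factor 1: 'd' (i=0, period=1)
emit factor 2: 'ad' (i=1, period=2)
emit factor 3: 'aadbadcabbbdccdbcdb' (i=3, period=19)
emit factor 4: 'a' (i=22, period=1)

["d", "ad", "aadbadcabbbdccdbcdb", "a"]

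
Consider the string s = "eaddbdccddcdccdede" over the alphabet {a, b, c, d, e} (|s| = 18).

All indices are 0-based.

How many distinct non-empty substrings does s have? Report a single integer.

148

rank | idx | suffix
   0 |   1 | addbdccddcdccdede
   1 |   4 | bdccddcdccdede
   2 |   6 | ccddcdccdede
   3 |  12 | ccdede
   4 |  10 | cdccdede
   5 |   7 | cddcdccdede
   6 |  13 | cdede
   7 |   3 | dbdccddcdccdede
   8 |   5 | dccddcdccdede
   9 |  11 | dccdede
  10 |   9 | dcdccdede
  11 |   2 | ddbdccddcdccdede
  12 |   8 | ddcdccdede
  13 |  16 | de
  14 |  14 | dede
  15 |  17 | e
  16 |   0 | eaddbdccddcdccdede
  17 |  15 | ede

SA = [1, 4, 6, 12, 10, 7, 13, 3, 5, 11, 9, 2, 8, 16, 14, 17, 0, 15]
[i] adj suffixes → lcp
  [1] 1/4 → 0 ('')
  [2] 4/6 → 0 ('')
  [3] 6/12 → 3 ('ccd')
  [4] 12/10 → 1 ('c')
  [5] 10/7 → 2 ('cd')
  [6] 7/13 → 2 ('cd')
  [7] 13/3 → 0 ('')
  [8] 3/5 → 1 ('d')
  [9] 5/11 → 4 ('dccd')
  [10] 11/9 → 2 ('dc')
  [11] 9/2 → 1 ('d')
  [12] 2/8 → 2 ('dd')
  [13] 8/16 → 1 ('d')
  [14] 16/14 → 2 ('de')
  [15] 14/17 → 0 ('')
  [16] 17/0 → 1 ('e')
  [17] 0/15 → 1 ('e')

n(n+1)/2 = 18·19/2 = 171
Σ LCP = 0 + 0 + 0 + 3 + 1 + 2 + 2 + 0 + 1 + 4 + 2 + 1 + 2 + 1 + 2 + 0 + 1 + 1 = 23
distinct = 171 − 23 = 148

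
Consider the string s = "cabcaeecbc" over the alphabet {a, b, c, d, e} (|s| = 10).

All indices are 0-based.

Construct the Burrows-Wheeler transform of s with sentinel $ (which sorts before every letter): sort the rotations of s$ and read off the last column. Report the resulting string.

ccccab$beea

rank  rotation     last
    0  $cabcaeecbc  c
    1  abcaeecbc$c  c
    2  aeecbc$cabc  c
    3  bc$cabcaeec  c
    4  bcaeecbc$ca  a
    5  c$cabcaeecb  b
    6  cabcaeecbc$  $
    7  caeecbc$cab  b
    8  cbc$cabcaee  e
    9  ecbc$cabcae  e
   10  eecbc$cabca  a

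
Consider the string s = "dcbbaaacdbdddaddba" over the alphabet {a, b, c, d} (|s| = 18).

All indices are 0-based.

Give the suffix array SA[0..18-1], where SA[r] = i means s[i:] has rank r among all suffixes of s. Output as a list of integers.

[17, 4, 5, 6, 13, 16, 3, 2, 9, 1, 7, 12, 15, 8, 0, 11, 14, 10]

sorted suffixes:
  #0 SA[0]=17  'a'
  #1 SA[1]=4  'aaacdbdddaddba'
  #2 SA[2]=5  'aacdbdddaddba'
  #3 SA[3]=6  'acdbdddaddba'
  #4 SA[4]=13  'addba'
  #5 SA[5]=16  'ba'
  #6 SA[6]=3  'baaacdbdddaddba'
  #7 SA[7]=2  'bbaaacdbdddaddba'
  #8 SA[8]=9  'bdddaddba'
  #9 SA[9]=1  'cbbaaacdbdddaddba'
  #10 SA[10]=7  'cdbdddaddba'
  #11 SA[11]=12  'daddba'
  #12 SA[12]=15  'dba'
  #13 SA[13]=8  'dbdddaddba'
  #14 SA[14]=0  'dcbbaaacdbdddaddba'
  #15 SA[15]=11  'ddaddba'
  #16 SA[16]=14  'ddba'
  #17 SA[17]=10  'dddaddba'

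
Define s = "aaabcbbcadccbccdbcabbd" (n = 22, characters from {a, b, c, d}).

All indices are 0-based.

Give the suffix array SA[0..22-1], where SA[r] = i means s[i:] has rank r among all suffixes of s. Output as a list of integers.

sorted suffixes:
  #0 SA[0]=0  'aaabcbbcadccbccdbcabbd'
  #1 SA[1]=1  'aabcbbcadccbccdbcabbd'
  #2 SA[2]=18  'abbd'
  #3 SA[3]=2  'abcbbcadccbccdbcabbd'
  #4 SA[4]=8  'adccbccdbcabbd'
  #5 SA[5]=5  'bbcadccbccdbcabbd'
  #6 SA[6]=19  'bbd'
  #7 SA[7]=16  'bcabbd'
  #8 SA[8]=6  'bcadccbccdbcabbd'
  #9 SA[9]=3  'bcbbcadccbccdbcabbd'
  #10 SA[10]=12  'bccdbcabbd'
  #11 SA[11]=20  'bd'
  #12 SA[12]=17  'cabbd'
  #13 SA[13]=7  'cadccbccdbcabbd'
  #14 SA[14]=4  'cbbcadccbccdbcabbd'
  #15 SA[15]=11  'cbccdbcabbd'
  #16 SA[16]=10  'ccbccdbcabbd'
  #17 SA[17]=13  'ccdbcabbd'
  #18 SA[18]=14  'cdbcabbd'
  #19 SA[19]=21  'd'
  #20 SA[20]=15  'dbcabbd'
  #21 SA[21]=9  'dccbccdbcabbd'

[0, 1, 18, 2, 8, 5, 19, 16, 6, 3, 12, 20, 17, 7, 4, 11, 10, 13, 14, 21, 15, 9]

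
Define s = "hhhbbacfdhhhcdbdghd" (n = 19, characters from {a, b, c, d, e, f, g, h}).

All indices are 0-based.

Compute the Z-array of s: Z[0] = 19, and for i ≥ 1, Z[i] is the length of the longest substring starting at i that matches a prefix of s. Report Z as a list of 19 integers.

[19, 2, 1, 0, 0, 0, 0, 0, 0, 3, 2, 1, 0, 0, 0, 0, 0, 1, 0]

Z[0]=19
i=1: outside box; Z[1]=2 extend→box=[1,3)
i=2: min(r-i=1, Z[1]=2)=1; Z[2]=1
i=3: outside box; Z[3]=0
i=4: outside box; Z[4]=0
i=5: outside box; Z[5]=0
i=6: outside box; Z[6]=0
i=7: outside box; Z[7]=0
i=8: outside box; Z[8]=0
i=9: outside box; Z[9]=3 extend→box=[9,12)
i=10: min(r-i=2, Z[1]=2)=2; Z[10]=2
i=11: min(r-i=1, Z[2]=1)=1; Z[11]=1
i=12: outside box; Z[12]=0
i=13: outside box; Z[13]=0
i=14: outside box; Z[14]=0
i=15: outside box; Z[15]=0
i=16: outside box; Z[16]=0
i=17: outside box; Z[17]=1 extend→box=[17,18)
i=18: outside box; Z[18]=0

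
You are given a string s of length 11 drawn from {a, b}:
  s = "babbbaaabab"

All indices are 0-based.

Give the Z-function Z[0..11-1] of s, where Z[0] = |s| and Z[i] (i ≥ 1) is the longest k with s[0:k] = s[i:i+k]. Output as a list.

Z[0]=11
i=1: outside box; Z[1]=0
i=2: outside box; Z[2]=1 scan→box=[2,3)
i=3: outside box; Z[3]=1 scan→box=[3,4)
i=4: outside box; Z[4]=2 scan→box=[4,6)
i=5: min(r-i=1, Z[1]=0)=0; Z[5]=0
i=6: outside box; Z[6]=0
i=7: outside box; Z[7]=0
i=8: outside box; Z[8]=3 scan→box=[8,11)
i=9: min(r-i=2, Z[1]=0)=0; Z[9]=0
i=10: min(r-i=1, Z[2]=1)=1; Z[10]=1

[11, 0, 1, 1, 2, 0, 0, 0, 3, 0, 1]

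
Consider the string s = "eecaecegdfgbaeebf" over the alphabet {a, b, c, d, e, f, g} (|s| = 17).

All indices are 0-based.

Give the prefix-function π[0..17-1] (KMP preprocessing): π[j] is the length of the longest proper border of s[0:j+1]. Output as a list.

π[0] = 0
j=1 s[j]='e': π[1]=1 (border 'e')
j=2 s[j]='c': k: 1→0; π[2]=0 (border '')
j=3 s[j]='a': π[3]=0 (border '')
j=4 s[j]='e': π[4]=1 (border 'e')
j=5 s[j]='c': k: 1→0; π[5]=0 (border '')
j=6 s[j]='e': π[6]=1 (border 'e')
j=7 s[j]='g': k: 1→0; π[7]=0 (border '')
j=8 s[j]='d': π[8]=0 (border '')
j=9 s[j]='f': π[9]=0 (border '')
j=10 s[j]='g': π[10]=0 (border '')
j=11 s[j]='b': π[11]=0 (border '')
j=12 s[j]='a': π[12]=0 (border '')
j=13 s[j]='e': π[13]=1 (border 'e')
j=14 s[j]='e': π[14]=2 (border 'ee')
j=15 s[j]='b': k: 2→1→0; π[15]=0 (border '')
j=16 s[j]='f': π[16]=0 (border '')

[0, 1, 0, 0, 1, 0, 1, 0, 0, 0, 0, 0, 0, 1, 2, 0, 0]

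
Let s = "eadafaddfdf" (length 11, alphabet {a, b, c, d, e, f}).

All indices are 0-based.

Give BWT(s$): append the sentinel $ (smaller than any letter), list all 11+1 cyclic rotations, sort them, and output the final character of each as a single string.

fefdaafd$dad

rank  rotation      last
    0  $eadafaddfdf  f
    1  adafaddfdf$e  e
    2  addfdf$eadaf  f
    3  afaddfdf$ead  d
    4  dafaddfdf$ea  a
    5  ddfdf$eadafa  a
    6  df$eadafaddf  f
    7  dfdf$eadafad  d
    8  eadafaddfdf$  $
    9  f$eadafaddfd  d
   10  faddfdf$eada  a
   11  fdf$eadafadd  d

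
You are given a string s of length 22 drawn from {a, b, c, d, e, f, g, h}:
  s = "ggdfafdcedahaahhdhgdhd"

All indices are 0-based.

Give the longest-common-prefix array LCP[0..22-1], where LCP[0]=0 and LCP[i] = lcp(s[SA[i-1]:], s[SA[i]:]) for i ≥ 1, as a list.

sorted suffixes:
  #0 SA[0]=12  'aahhdhgdhd'
  #1 SA[1]=4  'afdcedahaahhdhgdhd'
  #2 SA[2]=10  'ahaahhdhgdhd'
  #3 SA[3]=13  'ahhdhgdhd'
  #4 SA[4]=7  'cedahaahhdhgdhd'
  #5 SA[5]=21  'd'
  #6 SA[6]=9  'dahaahhdhgdhd'
  #7 SA[7]=6  'dcedahaahhdhgdhd'
  #8 SA[8]=2  'dfafdcedahaahhdhgdhd'
  #9 SA[9]=19  'dhd'
  #10 SA[10]=16  'dhgdhd'
  #11 SA[11]=8  'edahaahhdhgdhd'
  #12 SA[12]=3  'fafdcedahaahhdhgdhd'
  #13 SA[13]=5  'fdcedahaahhdhgdhd'
  #14 SA[14]=1  'gdfafdcedahaahhdhgdhd'
  #15 SA[15]=18  'gdhd'
  #16 SA[16]=0  'ggdfafdcedahaahhdhgdhd'
  #17 SA[17]=11  'haahhdhgdhd'
  #18 SA[18]=20  'hd'
  #19 SA[19]=15  'hdhgdhd'
  #20 SA[20]=17  'hgdhd'
  #21 SA[21]=14  'hhdhgdhd'

SA = [12, 4, 10, 13, 7, 21, 9, 6, 2, 19, 16, 8, 3, 5, 1, 18, 0, 11, 20, 15, 17, 14]
rank  pair      lcp
   1  s[12:],s[4:]  1  'a'
   2  s[4:],s[10:]  1  'a'
   3  s[10:],s[13:]  2  'ah'
   4  s[13:],s[7:]  0  ''
   5  s[7:],s[21:]  0  ''
   6  s[21:],s[9:]  1  'd'
   7  s[9:],s[6:]  1  'd'
   8  s[6:],s[2:]  1  'd'
   9  s[2:],s[19:]  1  'd'
  10  s[19:],s[16:]  2  'dh'
  11  s[16:],s[8:]  0  ''
  12  s[8:],s[3:]  0  ''
  13  s[3:],s[5:]  1  'f'
  14  s[5:],s[1:]  0  ''
  15  s[1:],s[18:]  2  'gd'
  16  s[18:],s[0:]  1  'g'
  17  s[0:],s[11:]  0  ''
  18  s[11:],s[20:]  1  'h'
  19  s[20:],s[15:]  2  'hd'
  20  s[15:],s[17:]  1  'h'
  21  s[17:],s[14:]  1  'h'

[0, 1, 1, 2, 0, 0, 1, 1, 1, 1, 2, 0, 0, 1, 0, 2, 1, 0, 1, 2, 1, 1]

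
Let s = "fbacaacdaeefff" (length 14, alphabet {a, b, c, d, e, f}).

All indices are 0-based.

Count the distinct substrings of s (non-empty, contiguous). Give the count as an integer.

rank | idx | suffix
   0 |   4 | aacdaeefff
   1 |   2 | acaacdaeefff
   2 |   5 | acdaeefff
   3 |   8 | aeefff
   4 |   1 | bacaacdaeefff
   5 |   3 | caacdaeefff
   6 |   6 | cdaeefff
   7 |   7 | daeefff
   8 |   9 | eefff
   9 |  10 | efff
  10 |  13 | f
  11 |   0 | fbacaacdaeefff
  12 |  12 | ff
  13 |  11 | fff

SA = [4, 2, 5, 8, 1, 3, 6, 7, 9, 10, 13, 0, 12, 11]
[i] adj suffixes → lcp
  [1] 4/2 → 1 ('a')
  [2] 2/5 → 2 ('ac')
  [3] 5/8 → 1 ('a')
  [4] 8/1 → 0 ('')
  [5] 1/3 → 0 ('')
  [6] 3/6 → 1 ('c')
  [7] 6/7 → 0 ('')
  [8] 7/9 → 0 ('')
  [9] 9/10 → 1 ('e')
  [10] 10/13 → 0 ('')
  [11] 13/0 → 1 ('f')
  [12] 0/12 → 1 ('f')
  [13] 12/11 → 2 ('ff')

n(n+1)/2 = 14·15/2 = 105
Σ LCP = 0 + 1 + 2 + 1 + 0 + 0 + 1 + 0 + 0 + 1 + 0 + 1 + 1 + 2 = 10
distinct = 105 − 10 = 95

95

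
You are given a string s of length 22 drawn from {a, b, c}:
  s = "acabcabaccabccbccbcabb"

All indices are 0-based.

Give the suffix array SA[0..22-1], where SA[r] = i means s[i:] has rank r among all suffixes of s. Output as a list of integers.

rank | idx | suffix
   0 |   5 | abaccabccbccbcabb
   1 |  19 | abb
   2 |   2 | abcabaccabccbccbcabb
   3 |  10 | abccbccbcabb
   4 |   0 | acabcabaccabccbccbcabb
   5 |   7 | accabccbccbcabb
   6 |  21 | b
   7 |   6 | baccabccbccbcabb
   8 |  20 | bb
   9 |   3 | bcabaccabccbccbcabb
  10 |  17 | bcabb
  11 |  14 | bccbcabb
  12 |  11 | bccbccbcabb
  13 |   4 | cabaccabccbccbcabb
  14 |  18 | cabb
  15 |   1 | cabcabaccabccbccbcabb
  16 |   9 | cabccbccbcabb
  17 |  16 | cbcabb
  18 |  13 | cbccbcabb
  19 |   8 | ccabccbccbcabb
  20 |  15 | ccbcabb
  21 |  12 | ccbccbcabb

[5, 19, 2, 10, 0, 7, 21, 6, 20, 3, 17, 14, 11, 4, 18, 1, 9, 16, 13, 8, 15, 12]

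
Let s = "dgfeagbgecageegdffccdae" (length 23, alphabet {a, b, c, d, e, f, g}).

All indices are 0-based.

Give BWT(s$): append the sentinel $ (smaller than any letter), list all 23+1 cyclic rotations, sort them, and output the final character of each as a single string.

edecgefccg$afggefgdaebad

rank  rotation                  last
    0  $dgfeagbgecageegdffccdae  e
    1  ae$dgfeagbgecageegdffccd  d
    2  agbgecageegdffccdae$dgfe  e
    3  ageegdffccdae$dgfeagbgec  c
    4  bgecageegdffccdae$dgfeag  g
    5  cageegdffccdae$dgfeagbge  e
    6  ccdae$dgfeagbgecageegdff  f
    7  cdae$dgfeagbgecageegdffc  c
    8  dae$dgfeagbgecageegdffcc  c
    9  dffccdae$dgfeagbgecageeg  g
   10  dgfeagbgecageegdffccdae$  $
   11  e$dgfeagbgecageegdffccda  a
   12  eagbgecageegdffccdae$dgf  f
   13  ecageegdffccdae$dgfeagbg  g
   14  eegdffccdae$dgfeagbgecag  g
   15  egdffccdae$dgfeagbgecage  e
   16  fccdae$dgfeagbgecageegdf  f
   17  feagbgecageegdffccdae$dg  g
   18  ffccdae$dgfeagbgecageegd  d
   19  gbgecageegdffccdae$dgfea  a
   20  gdffccdae$dgfeagbgecagee  e
   21  gecageegdffccdae$dgfeagb  b
   22  geegdffccdae$dgfeagbgeca  a
   23  gfeagbgecageegdffccdae$d  d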